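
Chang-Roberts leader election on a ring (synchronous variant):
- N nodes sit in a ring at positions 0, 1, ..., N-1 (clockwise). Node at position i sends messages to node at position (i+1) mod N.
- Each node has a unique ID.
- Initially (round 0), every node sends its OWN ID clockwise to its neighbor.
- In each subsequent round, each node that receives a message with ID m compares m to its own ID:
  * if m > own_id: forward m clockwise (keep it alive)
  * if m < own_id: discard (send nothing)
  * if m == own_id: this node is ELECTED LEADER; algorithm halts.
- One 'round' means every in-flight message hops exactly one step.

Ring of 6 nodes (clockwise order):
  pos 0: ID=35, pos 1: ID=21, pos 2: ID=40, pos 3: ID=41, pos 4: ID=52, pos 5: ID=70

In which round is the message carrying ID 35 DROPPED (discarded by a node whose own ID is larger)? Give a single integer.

Answer: 2

Derivation:
Round 1: pos1(id21) recv 35: fwd; pos2(id40) recv 21: drop; pos3(id41) recv 40: drop; pos4(id52) recv 41: drop; pos5(id70) recv 52: drop; pos0(id35) recv 70: fwd
Round 2: pos2(id40) recv 35: drop; pos1(id21) recv 70: fwd
Round 3: pos2(id40) recv 70: fwd
Round 4: pos3(id41) recv 70: fwd
Round 5: pos4(id52) recv 70: fwd
Round 6: pos5(id70) recv 70: ELECTED
Message ID 35 originates at pos 0; dropped at pos 2 in round 2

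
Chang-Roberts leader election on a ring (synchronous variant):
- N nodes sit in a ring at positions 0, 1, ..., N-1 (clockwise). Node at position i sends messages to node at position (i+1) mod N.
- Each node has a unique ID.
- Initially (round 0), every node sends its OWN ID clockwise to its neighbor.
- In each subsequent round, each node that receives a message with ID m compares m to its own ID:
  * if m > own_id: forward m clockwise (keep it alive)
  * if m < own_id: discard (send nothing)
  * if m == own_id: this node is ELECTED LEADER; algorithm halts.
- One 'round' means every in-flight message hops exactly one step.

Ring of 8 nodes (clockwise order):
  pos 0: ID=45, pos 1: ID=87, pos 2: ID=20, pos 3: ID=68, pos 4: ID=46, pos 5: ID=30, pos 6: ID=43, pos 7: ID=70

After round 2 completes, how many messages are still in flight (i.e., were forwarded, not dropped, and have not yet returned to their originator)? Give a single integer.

Answer: 3

Derivation:
Round 1: pos1(id87) recv 45: drop; pos2(id20) recv 87: fwd; pos3(id68) recv 20: drop; pos4(id46) recv 68: fwd; pos5(id30) recv 46: fwd; pos6(id43) recv 30: drop; pos7(id70) recv 43: drop; pos0(id45) recv 70: fwd
Round 2: pos3(id68) recv 87: fwd; pos5(id30) recv 68: fwd; pos6(id43) recv 46: fwd; pos1(id87) recv 70: drop
After round 2: 3 messages still in flight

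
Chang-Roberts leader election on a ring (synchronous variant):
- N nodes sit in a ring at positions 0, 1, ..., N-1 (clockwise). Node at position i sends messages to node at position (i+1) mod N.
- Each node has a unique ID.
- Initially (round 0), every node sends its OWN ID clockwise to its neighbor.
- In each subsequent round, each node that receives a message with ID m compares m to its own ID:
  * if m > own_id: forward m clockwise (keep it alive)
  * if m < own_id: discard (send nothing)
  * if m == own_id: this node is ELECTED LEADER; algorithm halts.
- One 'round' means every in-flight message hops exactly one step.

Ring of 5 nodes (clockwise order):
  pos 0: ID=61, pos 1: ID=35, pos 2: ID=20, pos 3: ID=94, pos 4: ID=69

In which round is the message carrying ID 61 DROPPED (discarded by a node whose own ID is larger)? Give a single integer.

Answer: 3

Derivation:
Round 1: pos1(id35) recv 61: fwd; pos2(id20) recv 35: fwd; pos3(id94) recv 20: drop; pos4(id69) recv 94: fwd; pos0(id61) recv 69: fwd
Round 2: pos2(id20) recv 61: fwd; pos3(id94) recv 35: drop; pos0(id61) recv 94: fwd; pos1(id35) recv 69: fwd
Round 3: pos3(id94) recv 61: drop; pos1(id35) recv 94: fwd; pos2(id20) recv 69: fwd
Round 4: pos2(id20) recv 94: fwd; pos3(id94) recv 69: drop
Round 5: pos3(id94) recv 94: ELECTED
Message ID 61 originates at pos 0; dropped at pos 3 in round 3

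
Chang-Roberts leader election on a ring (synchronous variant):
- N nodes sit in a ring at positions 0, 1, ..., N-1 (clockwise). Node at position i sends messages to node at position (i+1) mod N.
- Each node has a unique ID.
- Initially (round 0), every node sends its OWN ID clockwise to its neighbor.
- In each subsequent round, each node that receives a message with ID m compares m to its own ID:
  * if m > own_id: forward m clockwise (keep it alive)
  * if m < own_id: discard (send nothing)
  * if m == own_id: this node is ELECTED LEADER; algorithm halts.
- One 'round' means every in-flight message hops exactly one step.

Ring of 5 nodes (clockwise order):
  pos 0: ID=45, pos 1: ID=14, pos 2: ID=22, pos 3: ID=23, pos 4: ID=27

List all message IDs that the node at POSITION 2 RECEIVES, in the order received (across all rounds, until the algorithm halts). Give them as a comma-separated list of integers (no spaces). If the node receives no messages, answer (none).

Answer: 14,45

Derivation:
Round 1: pos1(id14) recv 45: fwd; pos2(id22) recv 14: drop; pos3(id23) recv 22: drop; pos4(id27) recv 23: drop; pos0(id45) recv 27: drop
Round 2: pos2(id22) recv 45: fwd
Round 3: pos3(id23) recv 45: fwd
Round 4: pos4(id27) recv 45: fwd
Round 5: pos0(id45) recv 45: ELECTED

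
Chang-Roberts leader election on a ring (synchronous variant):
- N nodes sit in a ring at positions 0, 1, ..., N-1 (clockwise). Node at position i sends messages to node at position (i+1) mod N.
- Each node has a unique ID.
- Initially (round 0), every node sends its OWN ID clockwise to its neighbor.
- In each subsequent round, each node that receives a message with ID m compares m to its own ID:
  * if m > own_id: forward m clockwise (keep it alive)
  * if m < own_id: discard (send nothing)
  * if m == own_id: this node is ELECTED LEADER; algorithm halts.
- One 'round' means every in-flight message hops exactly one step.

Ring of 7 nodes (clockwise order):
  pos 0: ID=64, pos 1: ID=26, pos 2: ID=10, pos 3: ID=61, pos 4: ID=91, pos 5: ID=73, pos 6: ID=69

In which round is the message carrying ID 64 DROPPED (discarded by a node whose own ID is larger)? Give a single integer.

Answer: 4

Derivation:
Round 1: pos1(id26) recv 64: fwd; pos2(id10) recv 26: fwd; pos3(id61) recv 10: drop; pos4(id91) recv 61: drop; pos5(id73) recv 91: fwd; pos6(id69) recv 73: fwd; pos0(id64) recv 69: fwd
Round 2: pos2(id10) recv 64: fwd; pos3(id61) recv 26: drop; pos6(id69) recv 91: fwd; pos0(id64) recv 73: fwd; pos1(id26) recv 69: fwd
Round 3: pos3(id61) recv 64: fwd; pos0(id64) recv 91: fwd; pos1(id26) recv 73: fwd; pos2(id10) recv 69: fwd
Round 4: pos4(id91) recv 64: drop; pos1(id26) recv 91: fwd; pos2(id10) recv 73: fwd; pos3(id61) recv 69: fwd
Round 5: pos2(id10) recv 91: fwd; pos3(id61) recv 73: fwd; pos4(id91) recv 69: drop
Round 6: pos3(id61) recv 91: fwd; pos4(id91) recv 73: drop
Round 7: pos4(id91) recv 91: ELECTED
Message ID 64 originates at pos 0; dropped at pos 4 in round 4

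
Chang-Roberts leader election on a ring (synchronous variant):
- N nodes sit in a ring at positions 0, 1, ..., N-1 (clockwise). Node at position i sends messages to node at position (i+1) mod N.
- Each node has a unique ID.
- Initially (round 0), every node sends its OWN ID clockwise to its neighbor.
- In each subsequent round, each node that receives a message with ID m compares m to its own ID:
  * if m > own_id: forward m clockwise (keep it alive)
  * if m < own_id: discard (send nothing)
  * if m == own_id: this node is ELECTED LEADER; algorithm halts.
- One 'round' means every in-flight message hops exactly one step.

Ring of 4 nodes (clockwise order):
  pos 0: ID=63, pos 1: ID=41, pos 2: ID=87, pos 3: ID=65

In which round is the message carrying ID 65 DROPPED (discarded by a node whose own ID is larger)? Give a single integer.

Answer: 3

Derivation:
Round 1: pos1(id41) recv 63: fwd; pos2(id87) recv 41: drop; pos3(id65) recv 87: fwd; pos0(id63) recv 65: fwd
Round 2: pos2(id87) recv 63: drop; pos0(id63) recv 87: fwd; pos1(id41) recv 65: fwd
Round 3: pos1(id41) recv 87: fwd; pos2(id87) recv 65: drop
Round 4: pos2(id87) recv 87: ELECTED
Message ID 65 originates at pos 3; dropped at pos 2 in round 3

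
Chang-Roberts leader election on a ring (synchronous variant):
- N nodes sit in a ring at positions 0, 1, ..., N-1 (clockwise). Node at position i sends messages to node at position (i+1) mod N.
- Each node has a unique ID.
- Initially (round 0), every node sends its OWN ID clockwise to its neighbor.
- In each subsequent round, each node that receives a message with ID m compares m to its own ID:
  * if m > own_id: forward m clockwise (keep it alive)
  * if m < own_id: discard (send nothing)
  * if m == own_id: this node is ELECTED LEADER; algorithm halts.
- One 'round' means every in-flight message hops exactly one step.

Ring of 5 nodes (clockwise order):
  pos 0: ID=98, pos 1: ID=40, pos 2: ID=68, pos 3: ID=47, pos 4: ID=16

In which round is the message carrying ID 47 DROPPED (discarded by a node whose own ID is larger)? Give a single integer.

Round 1: pos1(id40) recv 98: fwd; pos2(id68) recv 40: drop; pos3(id47) recv 68: fwd; pos4(id16) recv 47: fwd; pos0(id98) recv 16: drop
Round 2: pos2(id68) recv 98: fwd; pos4(id16) recv 68: fwd; pos0(id98) recv 47: drop
Round 3: pos3(id47) recv 98: fwd; pos0(id98) recv 68: drop
Round 4: pos4(id16) recv 98: fwd
Round 5: pos0(id98) recv 98: ELECTED
Message ID 47 originates at pos 3; dropped at pos 0 in round 2

Answer: 2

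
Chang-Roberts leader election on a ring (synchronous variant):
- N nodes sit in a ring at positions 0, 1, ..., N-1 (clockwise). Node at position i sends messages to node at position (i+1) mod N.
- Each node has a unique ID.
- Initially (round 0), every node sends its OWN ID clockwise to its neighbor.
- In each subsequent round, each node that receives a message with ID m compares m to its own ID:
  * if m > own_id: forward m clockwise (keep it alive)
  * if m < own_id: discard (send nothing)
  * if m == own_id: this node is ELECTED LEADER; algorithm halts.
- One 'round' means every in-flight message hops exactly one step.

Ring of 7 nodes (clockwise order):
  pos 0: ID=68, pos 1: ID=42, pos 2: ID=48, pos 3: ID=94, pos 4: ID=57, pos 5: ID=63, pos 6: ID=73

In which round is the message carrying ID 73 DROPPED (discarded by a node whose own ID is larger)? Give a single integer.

Answer: 4

Derivation:
Round 1: pos1(id42) recv 68: fwd; pos2(id48) recv 42: drop; pos3(id94) recv 48: drop; pos4(id57) recv 94: fwd; pos5(id63) recv 57: drop; pos6(id73) recv 63: drop; pos0(id68) recv 73: fwd
Round 2: pos2(id48) recv 68: fwd; pos5(id63) recv 94: fwd; pos1(id42) recv 73: fwd
Round 3: pos3(id94) recv 68: drop; pos6(id73) recv 94: fwd; pos2(id48) recv 73: fwd
Round 4: pos0(id68) recv 94: fwd; pos3(id94) recv 73: drop
Round 5: pos1(id42) recv 94: fwd
Round 6: pos2(id48) recv 94: fwd
Round 7: pos3(id94) recv 94: ELECTED
Message ID 73 originates at pos 6; dropped at pos 3 in round 4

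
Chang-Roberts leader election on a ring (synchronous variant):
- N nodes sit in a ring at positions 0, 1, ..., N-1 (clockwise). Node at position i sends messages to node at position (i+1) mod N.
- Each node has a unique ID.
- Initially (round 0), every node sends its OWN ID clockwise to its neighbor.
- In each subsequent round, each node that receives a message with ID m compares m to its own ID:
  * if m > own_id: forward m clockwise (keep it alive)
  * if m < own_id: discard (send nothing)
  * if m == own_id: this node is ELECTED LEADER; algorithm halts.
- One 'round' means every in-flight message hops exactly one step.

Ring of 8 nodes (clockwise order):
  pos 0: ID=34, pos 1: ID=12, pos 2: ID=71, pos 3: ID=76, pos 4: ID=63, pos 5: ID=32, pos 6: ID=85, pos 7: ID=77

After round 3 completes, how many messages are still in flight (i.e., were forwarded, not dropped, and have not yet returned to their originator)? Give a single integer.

Round 1: pos1(id12) recv 34: fwd; pos2(id71) recv 12: drop; pos3(id76) recv 71: drop; pos4(id63) recv 76: fwd; pos5(id32) recv 63: fwd; pos6(id85) recv 32: drop; pos7(id77) recv 85: fwd; pos0(id34) recv 77: fwd
Round 2: pos2(id71) recv 34: drop; pos5(id32) recv 76: fwd; pos6(id85) recv 63: drop; pos0(id34) recv 85: fwd; pos1(id12) recv 77: fwd
Round 3: pos6(id85) recv 76: drop; pos1(id12) recv 85: fwd; pos2(id71) recv 77: fwd
After round 3: 2 messages still in flight

Answer: 2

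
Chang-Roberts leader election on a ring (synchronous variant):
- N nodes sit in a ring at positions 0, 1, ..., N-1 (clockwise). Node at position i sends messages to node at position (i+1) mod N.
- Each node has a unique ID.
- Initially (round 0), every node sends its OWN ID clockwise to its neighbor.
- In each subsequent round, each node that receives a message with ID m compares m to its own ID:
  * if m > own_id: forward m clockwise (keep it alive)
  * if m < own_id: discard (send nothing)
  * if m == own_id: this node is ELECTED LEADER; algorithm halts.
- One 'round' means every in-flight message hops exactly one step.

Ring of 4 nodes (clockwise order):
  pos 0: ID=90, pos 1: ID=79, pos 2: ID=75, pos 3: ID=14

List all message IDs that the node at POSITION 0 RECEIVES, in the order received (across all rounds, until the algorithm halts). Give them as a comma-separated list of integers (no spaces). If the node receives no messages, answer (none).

Answer: 14,75,79,90

Derivation:
Round 1: pos1(id79) recv 90: fwd; pos2(id75) recv 79: fwd; pos3(id14) recv 75: fwd; pos0(id90) recv 14: drop
Round 2: pos2(id75) recv 90: fwd; pos3(id14) recv 79: fwd; pos0(id90) recv 75: drop
Round 3: pos3(id14) recv 90: fwd; pos0(id90) recv 79: drop
Round 4: pos0(id90) recv 90: ELECTED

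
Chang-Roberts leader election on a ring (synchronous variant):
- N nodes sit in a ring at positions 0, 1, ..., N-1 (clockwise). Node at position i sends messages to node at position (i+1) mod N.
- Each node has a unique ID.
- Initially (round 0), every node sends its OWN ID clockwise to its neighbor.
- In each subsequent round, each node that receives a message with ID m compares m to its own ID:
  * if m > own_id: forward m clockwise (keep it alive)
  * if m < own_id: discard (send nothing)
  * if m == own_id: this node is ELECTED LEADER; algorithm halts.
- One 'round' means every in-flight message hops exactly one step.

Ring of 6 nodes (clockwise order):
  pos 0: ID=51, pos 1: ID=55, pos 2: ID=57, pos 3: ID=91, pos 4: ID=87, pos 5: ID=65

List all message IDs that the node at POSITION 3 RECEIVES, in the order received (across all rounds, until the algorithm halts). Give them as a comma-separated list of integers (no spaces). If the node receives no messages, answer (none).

Answer: 57,65,87,91

Derivation:
Round 1: pos1(id55) recv 51: drop; pos2(id57) recv 55: drop; pos3(id91) recv 57: drop; pos4(id87) recv 91: fwd; pos5(id65) recv 87: fwd; pos0(id51) recv 65: fwd
Round 2: pos5(id65) recv 91: fwd; pos0(id51) recv 87: fwd; pos1(id55) recv 65: fwd
Round 3: pos0(id51) recv 91: fwd; pos1(id55) recv 87: fwd; pos2(id57) recv 65: fwd
Round 4: pos1(id55) recv 91: fwd; pos2(id57) recv 87: fwd; pos3(id91) recv 65: drop
Round 5: pos2(id57) recv 91: fwd; pos3(id91) recv 87: drop
Round 6: pos3(id91) recv 91: ELECTED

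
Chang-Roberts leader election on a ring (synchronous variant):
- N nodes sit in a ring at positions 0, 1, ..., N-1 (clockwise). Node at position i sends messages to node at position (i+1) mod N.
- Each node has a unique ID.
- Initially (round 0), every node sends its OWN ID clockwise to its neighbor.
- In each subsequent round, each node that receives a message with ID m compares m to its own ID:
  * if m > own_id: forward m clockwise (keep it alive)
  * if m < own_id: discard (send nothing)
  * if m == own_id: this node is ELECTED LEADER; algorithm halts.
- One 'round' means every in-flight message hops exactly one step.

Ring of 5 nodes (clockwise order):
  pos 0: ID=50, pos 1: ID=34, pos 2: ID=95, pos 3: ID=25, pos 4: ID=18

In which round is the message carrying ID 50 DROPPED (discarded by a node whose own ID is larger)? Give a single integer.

Answer: 2

Derivation:
Round 1: pos1(id34) recv 50: fwd; pos2(id95) recv 34: drop; pos3(id25) recv 95: fwd; pos4(id18) recv 25: fwd; pos0(id50) recv 18: drop
Round 2: pos2(id95) recv 50: drop; pos4(id18) recv 95: fwd; pos0(id50) recv 25: drop
Round 3: pos0(id50) recv 95: fwd
Round 4: pos1(id34) recv 95: fwd
Round 5: pos2(id95) recv 95: ELECTED
Message ID 50 originates at pos 0; dropped at pos 2 in round 2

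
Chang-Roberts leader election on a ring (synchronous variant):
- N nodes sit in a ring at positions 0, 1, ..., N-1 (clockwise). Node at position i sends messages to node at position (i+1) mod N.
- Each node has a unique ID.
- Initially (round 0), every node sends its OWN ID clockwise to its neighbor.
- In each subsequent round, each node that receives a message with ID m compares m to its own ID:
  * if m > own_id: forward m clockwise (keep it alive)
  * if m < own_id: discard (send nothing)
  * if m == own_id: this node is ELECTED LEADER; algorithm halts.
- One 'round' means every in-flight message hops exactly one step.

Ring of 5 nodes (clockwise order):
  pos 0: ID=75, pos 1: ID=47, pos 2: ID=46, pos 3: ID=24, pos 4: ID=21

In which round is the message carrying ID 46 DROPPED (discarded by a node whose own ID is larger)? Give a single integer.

Answer: 3

Derivation:
Round 1: pos1(id47) recv 75: fwd; pos2(id46) recv 47: fwd; pos3(id24) recv 46: fwd; pos4(id21) recv 24: fwd; pos0(id75) recv 21: drop
Round 2: pos2(id46) recv 75: fwd; pos3(id24) recv 47: fwd; pos4(id21) recv 46: fwd; pos0(id75) recv 24: drop
Round 3: pos3(id24) recv 75: fwd; pos4(id21) recv 47: fwd; pos0(id75) recv 46: drop
Round 4: pos4(id21) recv 75: fwd; pos0(id75) recv 47: drop
Round 5: pos0(id75) recv 75: ELECTED
Message ID 46 originates at pos 2; dropped at pos 0 in round 3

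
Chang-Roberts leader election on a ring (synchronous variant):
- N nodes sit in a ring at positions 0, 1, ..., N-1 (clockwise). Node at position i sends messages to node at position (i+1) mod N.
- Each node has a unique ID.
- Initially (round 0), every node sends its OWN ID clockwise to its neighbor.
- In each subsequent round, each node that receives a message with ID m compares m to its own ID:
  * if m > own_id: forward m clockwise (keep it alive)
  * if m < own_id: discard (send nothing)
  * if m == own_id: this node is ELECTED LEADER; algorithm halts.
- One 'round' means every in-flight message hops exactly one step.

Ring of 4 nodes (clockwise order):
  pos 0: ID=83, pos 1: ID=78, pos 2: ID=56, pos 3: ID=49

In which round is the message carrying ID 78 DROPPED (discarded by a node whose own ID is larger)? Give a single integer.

Answer: 3

Derivation:
Round 1: pos1(id78) recv 83: fwd; pos2(id56) recv 78: fwd; pos3(id49) recv 56: fwd; pos0(id83) recv 49: drop
Round 2: pos2(id56) recv 83: fwd; pos3(id49) recv 78: fwd; pos0(id83) recv 56: drop
Round 3: pos3(id49) recv 83: fwd; pos0(id83) recv 78: drop
Round 4: pos0(id83) recv 83: ELECTED
Message ID 78 originates at pos 1; dropped at pos 0 in round 3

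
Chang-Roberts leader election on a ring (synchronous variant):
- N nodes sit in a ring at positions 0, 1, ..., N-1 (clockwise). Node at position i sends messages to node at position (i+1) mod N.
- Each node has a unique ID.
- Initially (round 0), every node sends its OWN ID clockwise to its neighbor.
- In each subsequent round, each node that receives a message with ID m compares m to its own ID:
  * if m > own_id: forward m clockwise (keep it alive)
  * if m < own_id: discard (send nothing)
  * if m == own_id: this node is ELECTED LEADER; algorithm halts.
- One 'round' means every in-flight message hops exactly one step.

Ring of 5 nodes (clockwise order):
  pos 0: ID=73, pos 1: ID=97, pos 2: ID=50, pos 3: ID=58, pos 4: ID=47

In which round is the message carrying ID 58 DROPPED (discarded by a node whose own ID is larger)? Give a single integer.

Answer: 2

Derivation:
Round 1: pos1(id97) recv 73: drop; pos2(id50) recv 97: fwd; pos3(id58) recv 50: drop; pos4(id47) recv 58: fwd; pos0(id73) recv 47: drop
Round 2: pos3(id58) recv 97: fwd; pos0(id73) recv 58: drop
Round 3: pos4(id47) recv 97: fwd
Round 4: pos0(id73) recv 97: fwd
Round 5: pos1(id97) recv 97: ELECTED
Message ID 58 originates at pos 3; dropped at pos 0 in round 2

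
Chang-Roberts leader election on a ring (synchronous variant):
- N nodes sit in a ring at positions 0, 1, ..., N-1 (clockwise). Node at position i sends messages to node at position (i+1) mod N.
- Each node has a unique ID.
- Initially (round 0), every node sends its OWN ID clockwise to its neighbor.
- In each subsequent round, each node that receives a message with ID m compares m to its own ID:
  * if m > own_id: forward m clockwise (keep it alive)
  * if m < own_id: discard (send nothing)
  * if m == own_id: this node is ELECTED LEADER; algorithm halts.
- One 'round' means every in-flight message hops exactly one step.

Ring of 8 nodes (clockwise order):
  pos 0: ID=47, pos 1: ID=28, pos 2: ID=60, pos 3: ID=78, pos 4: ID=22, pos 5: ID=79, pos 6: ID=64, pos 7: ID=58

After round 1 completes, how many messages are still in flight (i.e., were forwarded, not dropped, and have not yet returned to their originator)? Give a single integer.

Answer: 5

Derivation:
Round 1: pos1(id28) recv 47: fwd; pos2(id60) recv 28: drop; pos3(id78) recv 60: drop; pos4(id22) recv 78: fwd; pos5(id79) recv 22: drop; pos6(id64) recv 79: fwd; pos7(id58) recv 64: fwd; pos0(id47) recv 58: fwd
After round 1: 5 messages still in flight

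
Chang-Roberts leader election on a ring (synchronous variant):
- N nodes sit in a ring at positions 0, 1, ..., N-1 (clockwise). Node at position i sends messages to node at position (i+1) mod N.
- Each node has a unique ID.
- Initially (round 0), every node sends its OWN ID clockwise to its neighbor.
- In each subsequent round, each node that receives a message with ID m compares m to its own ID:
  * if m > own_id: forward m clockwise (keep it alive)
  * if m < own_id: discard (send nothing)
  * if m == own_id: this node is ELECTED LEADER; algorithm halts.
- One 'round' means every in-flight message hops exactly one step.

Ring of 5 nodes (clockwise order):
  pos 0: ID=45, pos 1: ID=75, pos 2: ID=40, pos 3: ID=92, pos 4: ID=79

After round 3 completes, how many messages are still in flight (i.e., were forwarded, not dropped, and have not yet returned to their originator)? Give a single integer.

Round 1: pos1(id75) recv 45: drop; pos2(id40) recv 75: fwd; pos3(id92) recv 40: drop; pos4(id79) recv 92: fwd; pos0(id45) recv 79: fwd
Round 2: pos3(id92) recv 75: drop; pos0(id45) recv 92: fwd; pos1(id75) recv 79: fwd
Round 3: pos1(id75) recv 92: fwd; pos2(id40) recv 79: fwd
After round 3: 2 messages still in flight

Answer: 2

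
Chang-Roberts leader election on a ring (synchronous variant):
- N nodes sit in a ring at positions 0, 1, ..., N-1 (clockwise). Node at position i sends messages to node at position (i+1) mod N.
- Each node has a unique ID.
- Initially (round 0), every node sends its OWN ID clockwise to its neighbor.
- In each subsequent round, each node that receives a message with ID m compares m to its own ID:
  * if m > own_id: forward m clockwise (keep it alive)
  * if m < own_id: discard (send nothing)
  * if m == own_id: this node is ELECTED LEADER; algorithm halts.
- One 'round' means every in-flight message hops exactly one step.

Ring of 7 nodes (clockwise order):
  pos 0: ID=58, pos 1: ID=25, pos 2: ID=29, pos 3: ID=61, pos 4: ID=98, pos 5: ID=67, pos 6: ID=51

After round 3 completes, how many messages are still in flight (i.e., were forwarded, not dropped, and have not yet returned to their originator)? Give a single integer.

Answer: 2

Derivation:
Round 1: pos1(id25) recv 58: fwd; pos2(id29) recv 25: drop; pos3(id61) recv 29: drop; pos4(id98) recv 61: drop; pos5(id67) recv 98: fwd; pos6(id51) recv 67: fwd; pos0(id58) recv 51: drop
Round 2: pos2(id29) recv 58: fwd; pos6(id51) recv 98: fwd; pos0(id58) recv 67: fwd
Round 3: pos3(id61) recv 58: drop; pos0(id58) recv 98: fwd; pos1(id25) recv 67: fwd
After round 3: 2 messages still in flight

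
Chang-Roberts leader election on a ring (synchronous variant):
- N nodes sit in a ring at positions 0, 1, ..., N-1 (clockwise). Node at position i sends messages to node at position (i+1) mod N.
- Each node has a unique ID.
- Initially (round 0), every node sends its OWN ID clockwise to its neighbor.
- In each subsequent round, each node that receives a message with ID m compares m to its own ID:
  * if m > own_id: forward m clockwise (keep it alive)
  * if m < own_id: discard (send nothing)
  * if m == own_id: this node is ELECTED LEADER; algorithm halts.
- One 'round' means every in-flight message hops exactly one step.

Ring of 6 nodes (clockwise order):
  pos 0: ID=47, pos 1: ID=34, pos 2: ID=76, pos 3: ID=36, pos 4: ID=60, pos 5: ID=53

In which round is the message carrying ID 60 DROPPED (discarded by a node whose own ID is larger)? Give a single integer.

Answer: 4

Derivation:
Round 1: pos1(id34) recv 47: fwd; pos2(id76) recv 34: drop; pos3(id36) recv 76: fwd; pos4(id60) recv 36: drop; pos5(id53) recv 60: fwd; pos0(id47) recv 53: fwd
Round 2: pos2(id76) recv 47: drop; pos4(id60) recv 76: fwd; pos0(id47) recv 60: fwd; pos1(id34) recv 53: fwd
Round 3: pos5(id53) recv 76: fwd; pos1(id34) recv 60: fwd; pos2(id76) recv 53: drop
Round 4: pos0(id47) recv 76: fwd; pos2(id76) recv 60: drop
Round 5: pos1(id34) recv 76: fwd
Round 6: pos2(id76) recv 76: ELECTED
Message ID 60 originates at pos 4; dropped at pos 2 in round 4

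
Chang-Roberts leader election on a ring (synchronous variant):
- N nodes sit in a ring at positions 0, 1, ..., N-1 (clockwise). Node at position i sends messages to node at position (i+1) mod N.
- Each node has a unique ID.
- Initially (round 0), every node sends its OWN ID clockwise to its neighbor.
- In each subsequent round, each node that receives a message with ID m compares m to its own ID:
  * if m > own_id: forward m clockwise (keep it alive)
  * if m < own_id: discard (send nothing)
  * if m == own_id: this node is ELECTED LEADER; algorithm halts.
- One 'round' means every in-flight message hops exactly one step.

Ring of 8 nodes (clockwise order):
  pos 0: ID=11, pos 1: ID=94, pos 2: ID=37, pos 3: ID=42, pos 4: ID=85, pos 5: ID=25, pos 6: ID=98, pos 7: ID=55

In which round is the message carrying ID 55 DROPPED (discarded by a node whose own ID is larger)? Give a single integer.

Answer: 2

Derivation:
Round 1: pos1(id94) recv 11: drop; pos2(id37) recv 94: fwd; pos3(id42) recv 37: drop; pos4(id85) recv 42: drop; pos5(id25) recv 85: fwd; pos6(id98) recv 25: drop; pos7(id55) recv 98: fwd; pos0(id11) recv 55: fwd
Round 2: pos3(id42) recv 94: fwd; pos6(id98) recv 85: drop; pos0(id11) recv 98: fwd; pos1(id94) recv 55: drop
Round 3: pos4(id85) recv 94: fwd; pos1(id94) recv 98: fwd
Round 4: pos5(id25) recv 94: fwd; pos2(id37) recv 98: fwd
Round 5: pos6(id98) recv 94: drop; pos3(id42) recv 98: fwd
Round 6: pos4(id85) recv 98: fwd
Round 7: pos5(id25) recv 98: fwd
Round 8: pos6(id98) recv 98: ELECTED
Message ID 55 originates at pos 7; dropped at pos 1 in round 2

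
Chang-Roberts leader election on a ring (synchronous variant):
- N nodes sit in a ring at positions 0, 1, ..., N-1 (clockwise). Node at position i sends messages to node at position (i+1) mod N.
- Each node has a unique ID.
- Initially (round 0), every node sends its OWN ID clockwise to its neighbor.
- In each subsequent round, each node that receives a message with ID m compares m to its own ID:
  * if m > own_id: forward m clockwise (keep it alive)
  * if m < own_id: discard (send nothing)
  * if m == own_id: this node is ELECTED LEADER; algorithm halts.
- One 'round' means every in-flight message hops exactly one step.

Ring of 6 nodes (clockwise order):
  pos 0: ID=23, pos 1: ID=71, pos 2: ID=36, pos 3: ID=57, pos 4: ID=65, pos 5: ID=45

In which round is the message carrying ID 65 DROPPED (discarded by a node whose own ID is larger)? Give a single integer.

Answer: 3

Derivation:
Round 1: pos1(id71) recv 23: drop; pos2(id36) recv 71: fwd; pos3(id57) recv 36: drop; pos4(id65) recv 57: drop; pos5(id45) recv 65: fwd; pos0(id23) recv 45: fwd
Round 2: pos3(id57) recv 71: fwd; pos0(id23) recv 65: fwd; pos1(id71) recv 45: drop
Round 3: pos4(id65) recv 71: fwd; pos1(id71) recv 65: drop
Round 4: pos5(id45) recv 71: fwd
Round 5: pos0(id23) recv 71: fwd
Round 6: pos1(id71) recv 71: ELECTED
Message ID 65 originates at pos 4; dropped at pos 1 in round 3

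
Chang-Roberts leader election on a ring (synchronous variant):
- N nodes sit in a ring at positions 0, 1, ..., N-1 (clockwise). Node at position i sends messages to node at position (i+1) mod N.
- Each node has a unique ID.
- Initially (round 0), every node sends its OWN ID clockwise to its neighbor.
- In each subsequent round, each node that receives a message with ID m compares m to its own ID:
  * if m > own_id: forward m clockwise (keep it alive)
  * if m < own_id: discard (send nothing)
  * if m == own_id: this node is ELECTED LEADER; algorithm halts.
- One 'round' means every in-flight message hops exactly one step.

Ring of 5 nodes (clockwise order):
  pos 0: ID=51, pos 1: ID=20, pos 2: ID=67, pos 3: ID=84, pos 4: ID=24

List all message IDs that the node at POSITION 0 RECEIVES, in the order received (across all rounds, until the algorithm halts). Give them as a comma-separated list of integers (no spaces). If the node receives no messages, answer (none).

Round 1: pos1(id20) recv 51: fwd; pos2(id67) recv 20: drop; pos3(id84) recv 67: drop; pos4(id24) recv 84: fwd; pos0(id51) recv 24: drop
Round 2: pos2(id67) recv 51: drop; pos0(id51) recv 84: fwd
Round 3: pos1(id20) recv 84: fwd
Round 4: pos2(id67) recv 84: fwd
Round 5: pos3(id84) recv 84: ELECTED

Answer: 24,84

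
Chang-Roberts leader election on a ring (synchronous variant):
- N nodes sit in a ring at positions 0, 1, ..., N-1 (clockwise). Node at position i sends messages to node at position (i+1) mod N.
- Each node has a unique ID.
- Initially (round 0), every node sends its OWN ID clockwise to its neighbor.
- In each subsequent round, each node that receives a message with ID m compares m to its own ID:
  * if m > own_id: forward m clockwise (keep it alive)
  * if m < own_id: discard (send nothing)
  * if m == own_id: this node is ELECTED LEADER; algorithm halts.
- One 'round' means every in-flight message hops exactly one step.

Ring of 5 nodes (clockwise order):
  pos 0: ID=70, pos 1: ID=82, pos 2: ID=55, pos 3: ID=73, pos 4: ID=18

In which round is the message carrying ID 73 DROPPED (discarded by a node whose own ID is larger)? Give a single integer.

Round 1: pos1(id82) recv 70: drop; pos2(id55) recv 82: fwd; pos3(id73) recv 55: drop; pos4(id18) recv 73: fwd; pos0(id70) recv 18: drop
Round 2: pos3(id73) recv 82: fwd; pos0(id70) recv 73: fwd
Round 3: pos4(id18) recv 82: fwd; pos1(id82) recv 73: drop
Round 4: pos0(id70) recv 82: fwd
Round 5: pos1(id82) recv 82: ELECTED
Message ID 73 originates at pos 3; dropped at pos 1 in round 3

Answer: 3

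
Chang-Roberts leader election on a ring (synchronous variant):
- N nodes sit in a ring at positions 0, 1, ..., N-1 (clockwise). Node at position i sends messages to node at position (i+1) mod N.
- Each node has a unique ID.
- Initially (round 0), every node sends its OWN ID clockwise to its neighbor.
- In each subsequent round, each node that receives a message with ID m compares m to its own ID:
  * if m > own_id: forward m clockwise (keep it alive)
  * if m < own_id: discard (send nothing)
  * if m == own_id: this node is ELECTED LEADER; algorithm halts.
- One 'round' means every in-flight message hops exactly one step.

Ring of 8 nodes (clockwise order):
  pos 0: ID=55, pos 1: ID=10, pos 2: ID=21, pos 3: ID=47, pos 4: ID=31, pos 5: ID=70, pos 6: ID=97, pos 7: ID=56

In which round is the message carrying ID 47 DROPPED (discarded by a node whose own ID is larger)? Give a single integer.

Round 1: pos1(id10) recv 55: fwd; pos2(id21) recv 10: drop; pos3(id47) recv 21: drop; pos4(id31) recv 47: fwd; pos5(id70) recv 31: drop; pos6(id97) recv 70: drop; pos7(id56) recv 97: fwd; pos0(id55) recv 56: fwd
Round 2: pos2(id21) recv 55: fwd; pos5(id70) recv 47: drop; pos0(id55) recv 97: fwd; pos1(id10) recv 56: fwd
Round 3: pos3(id47) recv 55: fwd; pos1(id10) recv 97: fwd; pos2(id21) recv 56: fwd
Round 4: pos4(id31) recv 55: fwd; pos2(id21) recv 97: fwd; pos3(id47) recv 56: fwd
Round 5: pos5(id70) recv 55: drop; pos3(id47) recv 97: fwd; pos4(id31) recv 56: fwd
Round 6: pos4(id31) recv 97: fwd; pos5(id70) recv 56: drop
Round 7: pos5(id70) recv 97: fwd
Round 8: pos6(id97) recv 97: ELECTED
Message ID 47 originates at pos 3; dropped at pos 5 in round 2

Answer: 2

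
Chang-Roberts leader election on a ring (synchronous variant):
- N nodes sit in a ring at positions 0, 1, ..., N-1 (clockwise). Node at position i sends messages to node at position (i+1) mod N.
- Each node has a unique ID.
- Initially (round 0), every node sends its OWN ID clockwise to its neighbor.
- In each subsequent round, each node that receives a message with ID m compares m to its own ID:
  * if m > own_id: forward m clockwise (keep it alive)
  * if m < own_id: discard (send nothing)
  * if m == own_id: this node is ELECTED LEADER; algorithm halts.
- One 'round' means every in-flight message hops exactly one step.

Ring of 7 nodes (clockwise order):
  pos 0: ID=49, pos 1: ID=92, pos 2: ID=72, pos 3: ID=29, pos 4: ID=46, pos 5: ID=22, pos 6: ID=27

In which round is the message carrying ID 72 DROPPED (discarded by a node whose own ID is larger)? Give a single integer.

Answer: 6

Derivation:
Round 1: pos1(id92) recv 49: drop; pos2(id72) recv 92: fwd; pos3(id29) recv 72: fwd; pos4(id46) recv 29: drop; pos5(id22) recv 46: fwd; pos6(id27) recv 22: drop; pos0(id49) recv 27: drop
Round 2: pos3(id29) recv 92: fwd; pos4(id46) recv 72: fwd; pos6(id27) recv 46: fwd
Round 3: pos4(id46) recv 92: fwd; pos5(id22) recv 72: fwd; pos0(id49) recv 46: drop
Round 4: pos5(id22) recv 92: fwd; pos6(id27) recv 72: fwd
Round 5: pos6(id27) recv 92: fwd; pos0(id49) recv 72: fwd
Round 6: pos0(id49) recv 92: fwd; pos1(id92) recv 72: drop
Round 7: pos1(id92) recv 92: ELECTED
Message ID 72 originates at pos 2; dropped at pos 1 in round 6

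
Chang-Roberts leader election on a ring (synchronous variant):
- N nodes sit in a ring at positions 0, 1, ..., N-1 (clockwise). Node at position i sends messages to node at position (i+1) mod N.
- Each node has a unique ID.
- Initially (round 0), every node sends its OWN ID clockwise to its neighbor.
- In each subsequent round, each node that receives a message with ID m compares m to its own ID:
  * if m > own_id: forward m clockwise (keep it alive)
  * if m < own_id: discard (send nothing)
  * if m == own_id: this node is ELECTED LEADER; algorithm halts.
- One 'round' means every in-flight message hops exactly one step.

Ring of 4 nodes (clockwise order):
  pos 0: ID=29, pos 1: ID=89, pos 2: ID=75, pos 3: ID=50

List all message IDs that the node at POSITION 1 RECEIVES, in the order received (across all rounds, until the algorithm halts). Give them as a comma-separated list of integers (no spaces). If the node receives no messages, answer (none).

Round 1: pos1(id89) recv 29: drop; pos2(id75) recv 89: fwd; pos3(id50) recv 75: fwd; pos0(id29) recv 50: fwd
Round 2: pos3(id50) recv 89: fwd; pos0(id29) recv 75: fwd; pos1(id89) recv 50: drop
Round 3: pos0(id29) recv 89: fwd; pos1(id89) recv 75: drop
Round 4: pos1(id89) recv 89: ELECTED

Answer: 29,50,75,89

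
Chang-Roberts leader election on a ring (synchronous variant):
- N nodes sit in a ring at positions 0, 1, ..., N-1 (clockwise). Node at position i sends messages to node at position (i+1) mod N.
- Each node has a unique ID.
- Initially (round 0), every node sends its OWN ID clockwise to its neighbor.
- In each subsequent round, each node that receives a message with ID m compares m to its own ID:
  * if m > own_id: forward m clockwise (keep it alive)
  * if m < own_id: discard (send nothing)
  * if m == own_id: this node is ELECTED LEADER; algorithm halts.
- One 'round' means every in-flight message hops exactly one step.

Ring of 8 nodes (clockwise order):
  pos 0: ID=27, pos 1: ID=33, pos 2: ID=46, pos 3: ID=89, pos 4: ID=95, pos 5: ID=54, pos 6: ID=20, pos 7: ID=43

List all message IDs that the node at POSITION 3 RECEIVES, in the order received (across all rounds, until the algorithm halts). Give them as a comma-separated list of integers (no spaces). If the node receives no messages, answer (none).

Round 1: pos1(id33) recv 27: drop; pos2(id46) recv 33: drop; pos3(id89) recv 46: drop; pos4(id95) recv 89: drop; pos5(id54) recv 95: fwd; pos6(id20) recv 54: fwd; pos7(id43) recv 20: drop; pos0(id27) recv 43: fwd
Round 2: pos6(id20) recv 95: fwd; pos7(id43) recv 54: fwd; pos1(id33) recv 43: fwd
Round 3: pos7(id43) recv 95: fwd; pos0(id27) recv 54: fwd; pos2(id46) recv 43: drop
Round 4: pos0(id27) recv 95: fwd; pos1(id33) recv 54: fwd
Round 5: pos1(id33) recv 95: fwd; pos2(id46) recv 54: fwd
Round 6: pos2(id46) recv 95: fwd; pos3(id89) recv 54: drop
Round 7: pos3(id89) recv 95: fwd
Round 8: pos4(id95) recv 95: ELECTED

Answer: 46,54,95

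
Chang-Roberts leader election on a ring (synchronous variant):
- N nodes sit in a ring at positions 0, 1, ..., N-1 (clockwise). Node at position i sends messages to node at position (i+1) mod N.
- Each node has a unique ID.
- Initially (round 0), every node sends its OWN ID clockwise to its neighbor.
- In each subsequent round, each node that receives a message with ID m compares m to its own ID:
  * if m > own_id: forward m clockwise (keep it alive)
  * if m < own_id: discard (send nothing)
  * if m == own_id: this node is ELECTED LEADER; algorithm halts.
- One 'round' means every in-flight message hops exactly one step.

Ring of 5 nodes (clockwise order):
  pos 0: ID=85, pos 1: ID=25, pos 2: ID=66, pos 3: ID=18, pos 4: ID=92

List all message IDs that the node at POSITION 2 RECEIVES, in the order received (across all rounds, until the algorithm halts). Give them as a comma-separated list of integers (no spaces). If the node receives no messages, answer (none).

Answer: 25,85,92

Derivation:
Round 1: pos1(id25) recv 85: fwd; pos2(id66) recv 25: drop; pos3(id18) recv 66: fwd; pos4(id92) recv 18: drop; pos0(id85) recv 92: fwd
Round 2: pos2(id66) recv 85: fwd; pos4(id92) recv 66: drop; pos1(id25) recv 92: fwd
Round 3: pos3(id18) recv 85: fwd; pos2(id66) recv 92: fwd
Round 4: pos4(id92) recv 85: drop; pos3(id18) recv 92: fwd
Round 5: pos4(id92) recv 92: ELECTED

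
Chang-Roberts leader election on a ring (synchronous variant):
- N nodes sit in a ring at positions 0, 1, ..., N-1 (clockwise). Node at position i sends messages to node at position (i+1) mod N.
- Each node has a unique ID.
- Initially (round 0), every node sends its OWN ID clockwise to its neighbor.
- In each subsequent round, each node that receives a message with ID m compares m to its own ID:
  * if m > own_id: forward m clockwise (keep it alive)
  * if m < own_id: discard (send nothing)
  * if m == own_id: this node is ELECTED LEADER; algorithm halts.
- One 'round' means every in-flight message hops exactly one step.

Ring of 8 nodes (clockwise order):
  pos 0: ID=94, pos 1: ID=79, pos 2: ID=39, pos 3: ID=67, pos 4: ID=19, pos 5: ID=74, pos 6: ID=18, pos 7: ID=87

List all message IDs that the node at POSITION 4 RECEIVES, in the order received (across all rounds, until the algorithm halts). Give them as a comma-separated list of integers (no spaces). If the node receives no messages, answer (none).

Answer: 67,79,94

Derivation:
Round 1: pos1(id79) recv 94: fwd; pos2(id39) recv 79: fwd; pos3(id67) recv 39: drop; pos4(id19) recv 67: fwd; pos5(id74) recv 19: drop; pos6(id18) recv 74: fwd; pos7(id87) recv 18: drop; pos0(id94) recv 87: drop
Round 2: pos2(id39) recv 94: fwd; pos3(id67) recv 79: fwd; pos5(id74) recv 67: drop; pos7(id87) recv 74: drop
Round 3: pos3(id67) recv 94: fwd; pos4(id19) recv 79: fwd
Round 4: pos4(id19) recv 94: fwd; pos5(id74) recv 79: fwd
Round 5: pos5(id74) recv 94: fwd; pos6(id18) recv 79: fwd
Round 6: pos6(id18) recv 94: fwd; pos7(id87) recv 79: drop
Round 7: pos7(id87) recv 94: fwd
Round 8: pos0(id94) recv 94: ELECTED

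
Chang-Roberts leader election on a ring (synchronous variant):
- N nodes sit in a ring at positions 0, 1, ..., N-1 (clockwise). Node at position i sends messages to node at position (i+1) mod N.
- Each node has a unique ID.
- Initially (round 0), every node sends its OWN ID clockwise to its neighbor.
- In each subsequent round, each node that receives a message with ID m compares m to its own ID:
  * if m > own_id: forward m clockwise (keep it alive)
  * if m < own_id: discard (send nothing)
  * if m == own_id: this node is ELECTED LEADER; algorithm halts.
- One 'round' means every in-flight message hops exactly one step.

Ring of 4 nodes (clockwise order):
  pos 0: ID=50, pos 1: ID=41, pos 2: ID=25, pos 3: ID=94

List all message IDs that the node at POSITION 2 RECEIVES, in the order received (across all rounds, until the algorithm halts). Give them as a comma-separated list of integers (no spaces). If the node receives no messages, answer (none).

Round 1: pos1(id41) recv 50: fwd; pos2(id25) recv 41: fwd; pos3(id94) recv 25: drop; pos0(id50) recv 94: fwd
Round 2: pos2(id25) recv 50: fwd; pos3(id94) recv 41: drop; pos1(id41) recv 94: fwd
Round 3: pos3(id94) recv 50: drop; pos2(id25) recv 94: fwd
Round 4: pos3(id94) recv 94: ELECTED

Answer: 41,50,94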